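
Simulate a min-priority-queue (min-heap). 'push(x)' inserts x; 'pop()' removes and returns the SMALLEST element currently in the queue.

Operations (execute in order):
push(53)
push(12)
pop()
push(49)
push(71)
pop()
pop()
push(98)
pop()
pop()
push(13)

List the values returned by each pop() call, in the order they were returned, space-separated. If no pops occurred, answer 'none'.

push(53): heap contents = [53]
push(12): heap contents = [12, 53]
pop() → 12: heap contents = [53]
push(49): heap contents = [49, 53]
push(71): heap contents = [49, 53, 71]
pop() → 49: heap contents = [53, 71]
pop() → 53: heap contents = [71]
push(98): heap contents = [71, 98]
pop() → 71: heap contents = [98]
pop() → 98: heap contents = []
push(13): heap contents = [13]

Answer: 12 49 53 71 98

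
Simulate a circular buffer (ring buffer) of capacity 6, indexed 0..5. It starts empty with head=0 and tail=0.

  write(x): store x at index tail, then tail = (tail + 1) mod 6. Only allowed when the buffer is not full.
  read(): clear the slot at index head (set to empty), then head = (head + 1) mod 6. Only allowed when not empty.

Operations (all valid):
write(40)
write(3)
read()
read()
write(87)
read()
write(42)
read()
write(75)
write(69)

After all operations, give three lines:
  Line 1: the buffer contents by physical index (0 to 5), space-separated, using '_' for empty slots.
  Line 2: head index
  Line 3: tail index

Answer: _ _ _ _ 75 69
4
0

Derivation:
write(40): buf=[40 _ _ _ _ _], head=0, tail=1, size=1
write(3): buf=[40 3 _ _ _ _], head=0, tail=2, size=2
read(): buf=[_ 3 _ _ _ _], head=1, tail=2, size=1
read(): buf=[_ _ _ _ _ _], head=2, tail=2, size=0
write(87): buf=[_ _ 87 _ _ _], head=2, tail=3, size=1
read(): buf=[_ _ _ _ _ _], head=3, tail=3, size=0
write(42): buf=[_ _ _ 42 _ _], head=3, tail=4, size=1
read(): buf=[_ _ _ _ _ _], head=4, tail=4, size=0
write(75): buf=[_ _ _ _ 75 _], head=4, tail=5, size=1
write(69): buf=[_ _ _ _ 75 69], head=4, tail=0, size=2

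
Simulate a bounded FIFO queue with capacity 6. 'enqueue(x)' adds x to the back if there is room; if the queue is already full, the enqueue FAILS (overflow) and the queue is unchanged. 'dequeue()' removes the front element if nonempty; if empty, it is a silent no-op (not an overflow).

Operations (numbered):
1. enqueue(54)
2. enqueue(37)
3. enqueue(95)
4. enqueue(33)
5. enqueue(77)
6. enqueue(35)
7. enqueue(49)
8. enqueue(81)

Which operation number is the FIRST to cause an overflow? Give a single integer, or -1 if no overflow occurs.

Answer: 7

Derivation:
1. enqueue(54): size=1
2. enqueue(37): size=2
3. enqueue(95): size=3
4. enqueue(33): size=4
5. enqueue(77): size=5
6. enqueue(35): size=6
7. enqueue(49): size=6=cap → OVERFLOW (fail)
8. enqueue(81): size=6=cap → OVERFLOW (fail)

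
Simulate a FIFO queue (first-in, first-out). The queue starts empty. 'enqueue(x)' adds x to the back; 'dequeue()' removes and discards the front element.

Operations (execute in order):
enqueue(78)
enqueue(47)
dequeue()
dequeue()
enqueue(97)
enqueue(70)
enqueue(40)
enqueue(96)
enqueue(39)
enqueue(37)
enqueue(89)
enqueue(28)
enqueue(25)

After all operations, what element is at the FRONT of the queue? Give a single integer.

enqueue(78): queue = [78]
enqueue(47): queue = [78, 47]
dequeue(): queue = [47]
dequeue(): queue = []
enqueue(97): queue = [97]
enqueue(70): queue = [97, 70]
enqueue(40): queue = [97, 70, 40]
enqueue(96): queue = [97, 70, 40, 96]
enqueue(39): queue = [97, 70, 40, 96, 39]
enqueue(37): queue = [97, 70, 40, 96, 39, 37]
enqueue(89): queue = [97, 70, 40, 96, 39, 37, 89]
enqueue(28): queue = [97, 70, 40, 96, 39, 37, 89, 28]
enqueue(25): queue = [97, 70, 40, 96, 39, 37, 89, 28, 25]

Answer: 97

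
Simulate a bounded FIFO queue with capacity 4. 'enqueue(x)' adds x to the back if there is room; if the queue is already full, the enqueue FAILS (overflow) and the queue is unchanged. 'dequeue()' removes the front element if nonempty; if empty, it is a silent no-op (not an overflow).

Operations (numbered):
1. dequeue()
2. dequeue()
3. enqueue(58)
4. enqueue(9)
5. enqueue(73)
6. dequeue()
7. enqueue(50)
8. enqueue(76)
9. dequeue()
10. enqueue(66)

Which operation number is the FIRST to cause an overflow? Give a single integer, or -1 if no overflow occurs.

1. dequeue(): empty, no-op, size=0
2. dequeue(): empty, no-op, size=0
3. enqueue(58): size=1
4. enqueue(9): size=2
5. enqueue(73): size=3
6. dequeue(): size=2
7. enqueue(50): size=3
8. enqueue(76): size=4
9. dequeue(): size=3
10. enqueue(66): size=4

Answer: -1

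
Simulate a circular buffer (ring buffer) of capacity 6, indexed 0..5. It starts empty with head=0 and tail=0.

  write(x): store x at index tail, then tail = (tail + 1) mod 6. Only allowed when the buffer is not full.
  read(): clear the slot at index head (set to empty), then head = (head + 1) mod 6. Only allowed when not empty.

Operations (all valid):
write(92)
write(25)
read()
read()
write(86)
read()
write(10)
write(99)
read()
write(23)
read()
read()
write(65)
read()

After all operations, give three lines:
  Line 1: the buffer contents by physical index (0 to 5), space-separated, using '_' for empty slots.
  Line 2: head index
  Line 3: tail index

Answer: _ _ _ _ _ _
1
1

Derivation:
write(92): buf=[92 _ _ _ _ _], head=0, tail=1, size=1
write(25): buf=[92 25 _ _ _ _], head=0, tail=2, size=2
read(): buf=[_ 25 _ _ _ _], head=1, tail=2, size=1
read(): buf=[_ _ _ _ _ _], head=2, tail=2, size=0
write(86): buf=[_ _ 86 _ _ _], head=2, tail=3, size=1
read(): buf=[_ _ _ _ _ _], head=3, tail=3, size=0
write(10): buf=[_ _ _ 10 _ _], head=3, tail=4, size=1
write(99): buf=[_ _ _ 10 99 _], head=3, tail=5, size=2
read(): buf=[_ _ _ _ 99 _], head=4, tail=5, size=1
write(23): buf=[_ _ _ _ 99 23], head=4, tail=0, size=2
read(): buf=[_ _ _ _ _ 23], head=5, tail=0, size=1
read(): buf=[_ _ _ _ _ _], head=0, tail=0, size=0
write(65): buf=[65 _ _ _ _ _], head=0, tail=1, size=1
read(): buf=[_ _ _ _ _ _], head=1, tail=1, size=0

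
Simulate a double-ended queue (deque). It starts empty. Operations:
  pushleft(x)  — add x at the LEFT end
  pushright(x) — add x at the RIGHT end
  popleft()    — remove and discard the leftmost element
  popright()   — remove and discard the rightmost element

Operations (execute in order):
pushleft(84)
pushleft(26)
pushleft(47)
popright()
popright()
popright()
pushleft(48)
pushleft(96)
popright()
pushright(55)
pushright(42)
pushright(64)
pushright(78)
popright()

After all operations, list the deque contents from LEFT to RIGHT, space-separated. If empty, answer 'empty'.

Answer: 96 55 42 64

Derivation:
pushleft(84): [84]
pushleft(26): [26, 84]
pushleft(47): [47, 26, 84]
popright(): [47, 26]
popright(): [47]
popright(): []
pushleft(48): [48]
pushleft(96): [96, 48]
popright(): [96]
pushright(55): [96, 55]
pushright(42): [96, 55, 42]
pushright(64): [96, 55, 42, 64]
pushright(78): [96, 55, 42, 64, 78]
popright(): [96, 55, 42, 64]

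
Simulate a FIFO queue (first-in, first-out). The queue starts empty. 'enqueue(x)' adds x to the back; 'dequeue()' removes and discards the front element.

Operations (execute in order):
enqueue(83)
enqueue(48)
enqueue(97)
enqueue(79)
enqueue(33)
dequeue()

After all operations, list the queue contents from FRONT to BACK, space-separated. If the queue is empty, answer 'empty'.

Answer: 48 97 79 33

Derivation:
enqueue(83): [83]
enqueue(48): [83, 48]
enqueue(97): [83, 48, 97]
enqueue(79): [83, 48, 97, 79]
enqueue(33): [83, 48, 97, 79, 33]
dequeue(): [48, 97, 79, 33]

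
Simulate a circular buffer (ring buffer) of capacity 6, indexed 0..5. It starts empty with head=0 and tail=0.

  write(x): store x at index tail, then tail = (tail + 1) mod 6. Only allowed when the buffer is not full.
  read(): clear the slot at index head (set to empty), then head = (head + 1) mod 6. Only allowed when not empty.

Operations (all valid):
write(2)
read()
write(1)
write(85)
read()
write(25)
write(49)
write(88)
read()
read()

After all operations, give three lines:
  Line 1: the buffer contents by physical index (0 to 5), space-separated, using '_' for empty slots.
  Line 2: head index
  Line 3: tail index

Answer: _ _ _ _ 49 88
4
0

Derivation:
write(2): buf=[2 _ _ _ _ _], head=0, tail=1, size=1
read(): buf=[_ _ _ _ _ _], head=1, tail=1, size=0
write(1): buf=[_ 1 _ _ _ _], head=1, tail=2, size=1
write(85): buf=[_ 1 85 _ _ _], head=1, tail=3, size=2
read(): buf=[_ _ 85 _ _ _], head=2, tail=3, size=1
write(25): buf=[_ _ 85 25 _ _], head=2, tail=4, size=2
write(49): buf=[_ _ 85 25 49 _], head=2, tail=5, size=3
write(88): buf=[_ _ 85 25 49 88], head=2, tail=0, size=4
read(): buf=[_ _ _ 25 49 88], head=3, tail=0, size=3
read(): buf=[_ _ _ _ 49 88], head=4, tail=0, size=2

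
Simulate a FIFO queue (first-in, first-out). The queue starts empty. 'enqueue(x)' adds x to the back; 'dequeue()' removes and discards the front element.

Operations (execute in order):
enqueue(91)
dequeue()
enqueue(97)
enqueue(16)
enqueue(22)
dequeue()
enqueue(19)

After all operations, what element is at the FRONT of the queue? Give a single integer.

enqueue(91): queue = [91]
dequeue(): queue = []
enqueue(97): queue = [97]
enqueue(16): queue = [97, 16]
enqueue(22): queue = [97, 16, 22]
dequeue(): queue = [16, 22]
enqueue(19): queue = [16, 22, 19]

Answer: 16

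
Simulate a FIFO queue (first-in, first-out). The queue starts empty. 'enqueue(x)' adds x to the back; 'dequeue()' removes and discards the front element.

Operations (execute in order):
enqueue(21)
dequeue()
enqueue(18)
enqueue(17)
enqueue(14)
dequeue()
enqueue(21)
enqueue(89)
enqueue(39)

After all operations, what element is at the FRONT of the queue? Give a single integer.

Answer: 17

Derivation:
enqueue(21): queue = [21]
dequeue(): queue = []
enqueue(18): queue = [18]
enqueue(17): queue = [18, 17]
enqueue(14): queue = [18, 17, 14]
dequeue(): queue = [17, 14]
enqueue(21): queue = [17, 14, 21]
enqueue(89): queue = [17, 14, 21, 89]
enqueue(39): queue = [17, 14, 21, 89, 39]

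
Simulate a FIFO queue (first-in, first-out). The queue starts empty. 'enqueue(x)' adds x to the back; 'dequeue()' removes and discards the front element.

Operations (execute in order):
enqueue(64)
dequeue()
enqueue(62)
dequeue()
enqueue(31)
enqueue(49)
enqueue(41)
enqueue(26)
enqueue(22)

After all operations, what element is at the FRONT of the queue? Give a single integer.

enqueue(64): queue = [64]
dequeue(): queue = []
enqueue(62): queue = [62]
dequeue(): queue = []
enqueue(31): queue = [31]
enqueue(49): queue = [31, 49]
enqueue(41): queue = [31, 49, 41]
enqueue(26): queue = [31, 49, 41, 26]
enqueue(22): queue = [31, 49, 41, 26, 22]

Answer: 31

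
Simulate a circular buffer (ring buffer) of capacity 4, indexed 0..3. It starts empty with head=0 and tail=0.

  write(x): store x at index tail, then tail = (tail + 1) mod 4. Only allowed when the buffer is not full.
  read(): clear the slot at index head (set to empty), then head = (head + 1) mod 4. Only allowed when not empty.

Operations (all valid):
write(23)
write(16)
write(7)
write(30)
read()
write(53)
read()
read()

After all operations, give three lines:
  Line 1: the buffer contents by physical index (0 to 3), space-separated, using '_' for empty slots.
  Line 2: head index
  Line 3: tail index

Answer: 53 _ _ 30
3
1

Derivation:
write(23): buf=[23 _ _ _], head=0, tail=1, size=1
write(16): buf=[23 16 _ _], head=0, tail=2, size=2
write(7): buf=[23 16 7 _], head=0, tail=3, size=3
write(30): buf=[23 16 7 30], head=0, tail=0, size=4
read(): buf=[_ 16 7 30], head=1, tail=0, size=3
write(53): buf=[53 16 7 30], head=1, tail=1, size=4
read(): buf=[53 _ 7 30], head=2, tail=1, size=3
read(): buf=[53 _ _ 30], head=3, tail=1, size=2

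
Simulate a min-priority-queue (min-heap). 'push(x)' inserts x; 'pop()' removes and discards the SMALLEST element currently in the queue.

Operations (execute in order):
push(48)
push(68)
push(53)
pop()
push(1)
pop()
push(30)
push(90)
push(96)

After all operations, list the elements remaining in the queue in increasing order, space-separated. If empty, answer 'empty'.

Answer: 30 53 68 90 96

Derivation:
push(48): heap contents = [48]
push(68): heap contents = [48, 68]
push(53): heap contents = [48, 53, 68]
pop() → 48: heap contents = [53, 68]
push(1): heap contents = [1, 53, 68]
pop() → 1: heap contents = [53, 68]
push(30): heap contents = [30, 53, 68]
push(90): heap contents = [30, 53, 68, 90]
push(96): heap contents = [30, 53, 68, 90, 96]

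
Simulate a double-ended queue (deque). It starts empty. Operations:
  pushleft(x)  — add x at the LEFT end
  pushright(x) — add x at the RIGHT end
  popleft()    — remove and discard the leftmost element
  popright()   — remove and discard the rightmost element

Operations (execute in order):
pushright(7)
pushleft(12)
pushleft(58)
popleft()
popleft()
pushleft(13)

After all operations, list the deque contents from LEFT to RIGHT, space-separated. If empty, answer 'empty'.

Answer: 13 7

Derivation:
pushright(7): [7]
pushleft(12): [12, 7]
pushleft(58): [58, 12, 7]
popleft(): [12, 7]
popleft(): [7]
pushleft(13): [13, 7]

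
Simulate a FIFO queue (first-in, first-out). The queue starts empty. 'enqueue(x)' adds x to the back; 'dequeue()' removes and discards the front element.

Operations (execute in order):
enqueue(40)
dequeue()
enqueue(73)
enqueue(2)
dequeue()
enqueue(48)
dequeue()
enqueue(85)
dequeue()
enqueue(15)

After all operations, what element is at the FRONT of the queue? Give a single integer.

enqueue(40): queue = [40]
dequeue(): queue = []
enqueue(73): queue = [73]
enqueue(2): queue = [73, 2]
dequeue(): queue = [2]
enqueue(48): queue = [2, 48]
dequeue(): queue = [48]
enqueue(85): queue = [48, 85]
dequeue(): queue = [85]
enqueue(15): queue = [85, 15]

Answer: 85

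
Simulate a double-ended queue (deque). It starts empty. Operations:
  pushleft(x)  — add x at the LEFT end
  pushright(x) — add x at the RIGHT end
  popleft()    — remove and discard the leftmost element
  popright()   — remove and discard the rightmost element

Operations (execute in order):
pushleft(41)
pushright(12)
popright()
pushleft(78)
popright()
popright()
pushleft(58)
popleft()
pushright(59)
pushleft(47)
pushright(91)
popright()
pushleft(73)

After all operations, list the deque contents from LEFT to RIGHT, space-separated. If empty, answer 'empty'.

Answer: 73 47 59

Derivation:
pushleft(41): [41]
pushright(12): [41, 12]
popright(): [41]
pushleft(78): [78, 41]
popright(): [78]
popright(): []
pushleft(58): [58]
popleft(): []
pushright(59): [59]
pushleft(47): [47, 59]
pushright(91): [47, 59, 91]
popright(): [47, 59]
pushleft(73): [73, 47, 59]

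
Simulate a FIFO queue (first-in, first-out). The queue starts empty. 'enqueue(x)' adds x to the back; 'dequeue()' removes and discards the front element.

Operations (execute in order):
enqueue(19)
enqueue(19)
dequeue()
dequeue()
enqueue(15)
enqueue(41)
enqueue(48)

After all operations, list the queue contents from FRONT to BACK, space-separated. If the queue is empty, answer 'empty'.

Answer: 15 41 48

Derivation:
enqueue(19): [19]
enqueue(19): [19, 19]
dequeue(): [19]
dequeue(): []
enqueue(15): [15]
enqueue(41): [15, 41]
enqueue(48): [15, 41, 48]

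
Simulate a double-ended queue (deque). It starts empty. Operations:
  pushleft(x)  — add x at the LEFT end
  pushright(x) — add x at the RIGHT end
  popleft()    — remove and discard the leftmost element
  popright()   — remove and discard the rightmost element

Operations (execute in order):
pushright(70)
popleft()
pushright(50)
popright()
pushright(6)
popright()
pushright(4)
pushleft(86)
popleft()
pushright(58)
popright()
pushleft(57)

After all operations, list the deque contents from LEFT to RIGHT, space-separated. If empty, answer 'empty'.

Answer: 57 4

Derivation:
pushright(70): [70]
popleft(): []
pushright(50): [50]
popright(): []
pushright(6): [6]
popright(): []
pushright(4): [4]
pushleft(86): [86, 4]
popleft(): [4]
pushright(58): [4, 58]
popright(): [4]
pushleft(57): [57, 4]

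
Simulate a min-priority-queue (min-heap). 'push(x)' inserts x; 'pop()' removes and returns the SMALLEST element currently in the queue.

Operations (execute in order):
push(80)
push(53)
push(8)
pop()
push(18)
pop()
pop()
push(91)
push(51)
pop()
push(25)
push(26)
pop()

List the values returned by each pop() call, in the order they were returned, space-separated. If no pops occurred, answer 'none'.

Answer: 8 18 53 51 25

Derivation:
push(80): heap contents = [80]
push(53): heap contents = [53, 80]
push(8): heap contents = [8, 53, 80]
pop() → 8: heap contents = [53, 80]
push(18): heap contents = [18, 53, 80]
pop() → 18: heap contents = [53, 80]
pop() → 53: heap contents = [80]
push(91): heap contents = [80, 91]
push(51): heap contents = [51, 80, 91]
pop() → 51: heap contents = [80, 91]
push(25): heap contents = [25, 80, 91]
push(26): heap contents = [25, 26, 80, 91]
pop() → 25: heap contents = [26, 80, 91]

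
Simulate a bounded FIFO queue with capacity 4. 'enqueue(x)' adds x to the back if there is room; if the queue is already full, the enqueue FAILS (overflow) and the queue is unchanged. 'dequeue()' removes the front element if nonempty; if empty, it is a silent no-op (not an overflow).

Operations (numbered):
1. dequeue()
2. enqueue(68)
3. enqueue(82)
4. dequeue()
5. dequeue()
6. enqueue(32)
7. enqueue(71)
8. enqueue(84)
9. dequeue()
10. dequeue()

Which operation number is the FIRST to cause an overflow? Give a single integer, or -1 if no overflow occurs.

Answer: -1

Derivation:
1. dequeue(): empty, no-op, size=0
2. enqueue(68): size=1
3. enqueue(82): size=2
4. dequeue(): size=1
5. dequeue(): size=0
6. enqueue(32): size=1
7. enqueue(71): size=2
8. enqueue(84): size=3
9. dequeue(): size=2
10. dequeue(): size=1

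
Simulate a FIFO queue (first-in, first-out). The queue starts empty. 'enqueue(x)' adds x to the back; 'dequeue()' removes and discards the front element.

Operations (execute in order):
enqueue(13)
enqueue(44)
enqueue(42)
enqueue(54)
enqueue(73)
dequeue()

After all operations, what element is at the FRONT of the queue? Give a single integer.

Answer: 44

Derivation:
enqueue(13): queue = [13]
enqueue(44): queue = [13, 44]
enqueue(42): queue = [13, 44, 42]
enqueue(54): queue = [13, 44, 42, 54]
enqueue(73): queue = [13, 44, 42, 54, 73]
dequeue(): queue = [44, 42, 54, 73]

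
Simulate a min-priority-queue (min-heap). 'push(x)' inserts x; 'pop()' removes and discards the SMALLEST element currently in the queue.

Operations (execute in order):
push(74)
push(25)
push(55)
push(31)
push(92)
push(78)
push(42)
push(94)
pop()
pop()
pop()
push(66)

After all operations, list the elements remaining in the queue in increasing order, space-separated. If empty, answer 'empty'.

Answer: 55 66 74 78 92 94

Derivation:
push(74): heap contents = [74]
push(25): heap contents = [25, 74]
push(55): heap contents = [25, 55, 74]
push(31): heap contents = [25, 31, 55, 74]
push(92): heap contents = [25, 31, 55, 74, 92]
push(78): heap contents = [25, 31, 55, 74, 78, 92]
push(42): heap contents = [25, 31, 42, 55, 74, 78, 92]
push(94): heap contents = [25, 31, 42, 55, 74, 78, 92, 94]
pop() → 25: heap contents = [31, 42, 55, 74, 78, 92, 94]
pop() → 31: heap contents = [42, 55, 74, 78, 92, 94]
pop() → 42: heap contents = [55, 74, 78, 92, 94]
push(66): heap contents = [55, 66, 74, 78, 92, 94]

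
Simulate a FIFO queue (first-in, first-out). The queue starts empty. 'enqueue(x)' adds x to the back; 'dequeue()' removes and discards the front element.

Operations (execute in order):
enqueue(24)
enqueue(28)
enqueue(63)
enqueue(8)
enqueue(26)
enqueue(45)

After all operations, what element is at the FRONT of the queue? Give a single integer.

enqueue(24): queue = [24]
enqueue(28): queue = [24, 28]
enqueue(63): queue = [24, 28, 63]
enqueue(8): queue = [24, 28, 63, 8]
enqueue(26): queue = [24, 28, 63, 8, 26]
enqueue(45): queue = [24, 28, 63, 8, 26, 45]

Answer: 24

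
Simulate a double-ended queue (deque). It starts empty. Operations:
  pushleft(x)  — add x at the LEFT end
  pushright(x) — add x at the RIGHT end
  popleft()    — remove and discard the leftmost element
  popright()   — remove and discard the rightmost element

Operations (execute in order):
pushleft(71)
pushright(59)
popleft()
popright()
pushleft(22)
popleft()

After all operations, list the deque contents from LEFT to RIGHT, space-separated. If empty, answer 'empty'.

pushleft(71): [71]
pushright(59): [71, 59]
popleft(): [59]
popright(): []
pushleft(22): [22]
popleft(): []

Answer: empty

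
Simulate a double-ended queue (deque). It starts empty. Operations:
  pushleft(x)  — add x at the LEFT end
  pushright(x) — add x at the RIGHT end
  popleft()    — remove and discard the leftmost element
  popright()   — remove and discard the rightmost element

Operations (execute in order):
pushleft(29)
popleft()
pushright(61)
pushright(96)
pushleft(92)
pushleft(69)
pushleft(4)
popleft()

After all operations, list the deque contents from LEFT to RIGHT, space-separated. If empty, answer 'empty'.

pushleft(29): [29]
popleft(): []
pushright(61): [61]
pushright(96): [61, 96]
pushleft(92): [92, 61, 96]
pushleft(69): [69, 92, 61, 96]
pushleft(4): [4, 69, 92, 61, 96]
popleft(): [69, 92, 61, 96]

Answer: 69 92 61 96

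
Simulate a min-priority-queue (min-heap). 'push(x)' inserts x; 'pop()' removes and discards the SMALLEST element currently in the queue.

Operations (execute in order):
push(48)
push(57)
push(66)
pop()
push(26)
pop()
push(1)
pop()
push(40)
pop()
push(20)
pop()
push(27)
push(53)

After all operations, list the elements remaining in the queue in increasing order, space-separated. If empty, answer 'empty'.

push(48): heap contents = [48]
push(57): heap contents = [48, 57]
push(66): heap contents = [48, 57, 66]
pop() → 48: heap contents = [57, 66]
push(26): heap contents = [26, 57, 66]
pop() → 26: heap contents = [57, 66]
push(1): heap contents = [1, 57, 66]
pop() → 1: heap contents = [57, 66]
push(40): heap contents = [40, 57, 66]
pop() → 40: heap contents = [57, 66]
push(20): heap contents = [20, 57, 66]
pop() → 20: heap contents = [57, 66]
push(27): heap contents = [27, 57, 66]
push(53): heap contents = [27, 53, 57, 66]

Answer: 27 53 57 66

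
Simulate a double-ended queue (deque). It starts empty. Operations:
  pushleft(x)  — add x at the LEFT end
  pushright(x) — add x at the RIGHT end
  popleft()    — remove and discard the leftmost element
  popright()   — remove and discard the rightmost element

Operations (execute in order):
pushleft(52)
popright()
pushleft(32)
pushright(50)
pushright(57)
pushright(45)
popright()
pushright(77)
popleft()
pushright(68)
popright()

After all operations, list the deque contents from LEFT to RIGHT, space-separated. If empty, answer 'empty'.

pushleft(52): [52]
popright(): []
pushleft(32): [32]
pushright(50): [32, 50]
pushright(57): [32, 50, 57]
pushright(45): [32, 50, 57, 45]
popright(): [32, 50, 57]
pushright(77): [32, 50, 57, 77]
popleft(): [50, 57, 77]
pushright(68): [50, 57, 77, 68]
popright(): [50, 57, 77]

Answer: 50 57 77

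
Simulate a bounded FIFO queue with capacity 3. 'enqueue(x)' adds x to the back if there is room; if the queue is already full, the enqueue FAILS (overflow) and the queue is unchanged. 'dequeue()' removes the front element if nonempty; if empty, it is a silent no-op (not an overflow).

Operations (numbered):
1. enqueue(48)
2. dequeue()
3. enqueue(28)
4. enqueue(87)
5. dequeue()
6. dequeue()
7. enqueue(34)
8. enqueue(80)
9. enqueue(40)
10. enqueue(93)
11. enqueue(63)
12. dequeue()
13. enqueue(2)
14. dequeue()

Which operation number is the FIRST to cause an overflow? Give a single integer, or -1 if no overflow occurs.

1. enqueue(48): size=1
2. dequeue(): size=0
3. enqueue(28): size=1
4. enqueue(87): size=2
5. dequeue(): size=1
6. dequeue(): size=0
7. enqueue(34): size=1
8. enqueue(80): size=2
9. enqueue(40): size=3
10. enqueue(93): size=3=cap → OVERFLOW (fail)
11. enqueue(63): size=3=cap → OVERFLOW (fail)
12. dequeue(): size=2
13. enqueue(2): size=3
14. dequeue(): size=2

Answer: 10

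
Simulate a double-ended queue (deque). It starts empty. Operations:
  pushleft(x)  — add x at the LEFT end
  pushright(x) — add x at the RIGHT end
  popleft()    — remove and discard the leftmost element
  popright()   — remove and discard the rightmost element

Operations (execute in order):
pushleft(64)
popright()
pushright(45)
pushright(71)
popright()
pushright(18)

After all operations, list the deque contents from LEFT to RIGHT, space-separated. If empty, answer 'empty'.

pushleft(64): [64]
popright(): []
pushright(45): [45]
pushright(71): [45, 71]
popright(): [45]
pushright(18): [45, 18]

Answer: 45 18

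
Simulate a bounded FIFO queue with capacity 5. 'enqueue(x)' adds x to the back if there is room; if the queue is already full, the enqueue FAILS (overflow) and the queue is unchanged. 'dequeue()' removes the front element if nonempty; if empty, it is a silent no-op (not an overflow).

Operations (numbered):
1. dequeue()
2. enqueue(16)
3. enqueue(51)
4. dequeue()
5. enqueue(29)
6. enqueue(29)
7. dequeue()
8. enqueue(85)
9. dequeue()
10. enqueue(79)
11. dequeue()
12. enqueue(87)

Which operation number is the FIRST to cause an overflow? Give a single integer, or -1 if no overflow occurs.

Answer: -1

Derivation:
1. dequeue(): empty, no-op, size=0
2. enqueue(16): size=1
3. enqueue(51): size=2
4. dequeue(): size=1
5. enqueue(29): size=2
6. enqueue(29): size=3
7. dequeue(): size=2
8. enqueue(85): size=3
9. dequeue(): size=2
10. enqueue(79): size=3
11. dequeue(): size=2
12. enqueue(87): size=3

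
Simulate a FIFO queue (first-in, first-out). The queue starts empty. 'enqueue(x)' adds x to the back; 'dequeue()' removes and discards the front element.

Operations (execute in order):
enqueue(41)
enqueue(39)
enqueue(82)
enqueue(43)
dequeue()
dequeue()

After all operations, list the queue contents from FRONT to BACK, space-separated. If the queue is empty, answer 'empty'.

enqueue(41): [41]
enqueue(39): [41, 39]
enqueue(82): [41, 39, 82]
enqueue(43): [41, 39, 82, 43]
dequeue(): [39, 82, 43]
dequeue(): [82, 43]

Answer: 82 43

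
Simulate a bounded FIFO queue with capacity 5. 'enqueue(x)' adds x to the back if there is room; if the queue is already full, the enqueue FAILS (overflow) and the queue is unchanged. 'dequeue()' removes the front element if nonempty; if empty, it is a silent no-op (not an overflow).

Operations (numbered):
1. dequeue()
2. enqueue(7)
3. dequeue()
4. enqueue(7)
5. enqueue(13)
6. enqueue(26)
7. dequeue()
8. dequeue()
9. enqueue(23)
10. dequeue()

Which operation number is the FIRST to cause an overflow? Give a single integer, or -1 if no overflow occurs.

1. dequeue(): empty, no-op, size=0
2. enqueue(7): size=1
3. dequeue(): size=0
4. enqueue(7): size=1
5. enqueue(13): size=2
6. enqueue(26): size=3
7. dequeue(): size=2
8. dequeue(): size=1
9. enqueue(23): size=2
10. dequeue(): size=1

Answer: -1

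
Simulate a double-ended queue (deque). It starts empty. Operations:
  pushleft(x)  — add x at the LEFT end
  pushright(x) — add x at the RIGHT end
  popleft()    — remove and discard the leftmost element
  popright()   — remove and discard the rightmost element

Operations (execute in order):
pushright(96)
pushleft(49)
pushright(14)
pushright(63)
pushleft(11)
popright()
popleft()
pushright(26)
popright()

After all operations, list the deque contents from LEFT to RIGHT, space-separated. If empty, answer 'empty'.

Answer: 49 96 14

Derivation:
pushright(96): [96]
pushleft(49): [49, 96]
pushright(14): [49, 96, 14]
pushright(63): [49, 96, 14, 63]
pushleft(11): [11, 49, 96, 14, 63]
popright(): [11, 49, 96, 14]
popleft(): [49, 96, 14]
pushright(26): [49, 96, 14, 26]
popright(): [49, 96, 14]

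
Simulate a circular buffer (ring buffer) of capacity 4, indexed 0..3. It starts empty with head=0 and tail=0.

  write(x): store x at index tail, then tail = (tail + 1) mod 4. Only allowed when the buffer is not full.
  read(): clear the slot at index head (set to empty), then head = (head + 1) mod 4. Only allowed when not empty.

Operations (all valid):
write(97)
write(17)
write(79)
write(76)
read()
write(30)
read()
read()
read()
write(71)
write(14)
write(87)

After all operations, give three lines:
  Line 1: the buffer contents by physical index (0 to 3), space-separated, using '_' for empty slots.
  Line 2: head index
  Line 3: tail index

write(97): buf=[97 _ _ _], head=0, tail=1, size=1
write(17): buf=[97 17 _ _], head=0, tail=2, size=2
write(79): buf=[97 17 79 _], head=0, tail=3, size=3
write(76): buf=[97 17 79 76], head=0, tail=0, size=4
read(): buf=[_ 17 79 76], head=1, tail=0, size=3
write(30): buf=[30 17 79 76], head=1, tail=1, size=4
read(): buf=[30 _ 79 76], head=2, tail=1, size=3
read(): buf=[30 _ _ 76], head=3, tail=1, size=2
read(): buf=[30 _ _ _], head=0, tail=1, size=1
write(71): buf=[30 71 _ _], head=0, tail=2, size=2
write(14): buf=[30 71 14 _], head=0, tail=3, size=3
write(87): buf=[30 71 14 87], head=0, tail=0, size=4

Answer: 30 71 14 87
0
0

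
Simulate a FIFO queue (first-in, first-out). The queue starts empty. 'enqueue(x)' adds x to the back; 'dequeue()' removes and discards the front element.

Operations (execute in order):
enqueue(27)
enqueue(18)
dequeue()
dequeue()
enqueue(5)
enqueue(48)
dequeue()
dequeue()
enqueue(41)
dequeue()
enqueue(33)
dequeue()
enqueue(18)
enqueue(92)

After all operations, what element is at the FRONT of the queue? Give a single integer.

enqueue(27): queue = [27]
enqueue(18): queue = [27, 18]
dequeue(): queue = [18]
dequeue(): queue = []
enqueue(5): queue = [5]
enqueue(48): queue = [5, 48]
dequeue(): queue = [48]
dequeue(): queue = []
enqueue(41): queue = [41]
dequeue(): queue = []
enqueue(33): queue = [33]
dequeue(): queue = []
enqueue(18): queue = [18]
enqueue(92): queue = [18, 92]

Answer: 18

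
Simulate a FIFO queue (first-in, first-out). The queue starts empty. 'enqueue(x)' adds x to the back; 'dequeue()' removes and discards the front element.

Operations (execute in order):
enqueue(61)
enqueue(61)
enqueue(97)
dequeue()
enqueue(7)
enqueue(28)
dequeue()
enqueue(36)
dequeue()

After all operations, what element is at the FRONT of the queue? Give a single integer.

Answer: 7

Derivation:
enqueue(61): queue = [61]
enqueue(61): queue = [61, 61]
enqueue(97): queue = [61, 61, 97]
dequeue(): queue = [61, 97]
enqueue(7): queue = [61, 97, 7]
enqueue(28): queue = [61, 97, 7, 28]
dequeue(): queue = [97, 7, 28]
enqueue(36): queue = [97, 7, 28, 36]
dequeue(): queue = [7, 28, 36]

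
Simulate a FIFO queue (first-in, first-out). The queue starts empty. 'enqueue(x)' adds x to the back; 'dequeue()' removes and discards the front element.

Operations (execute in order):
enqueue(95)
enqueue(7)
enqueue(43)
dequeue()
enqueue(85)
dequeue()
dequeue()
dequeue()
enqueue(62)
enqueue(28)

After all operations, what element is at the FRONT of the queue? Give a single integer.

Answer: 62

Derivation:
enqueue(95): queue = [95]
enqueue(7): queue = [95, 7]
enqueue(43): queue = [95, 7, 43]
dequeue(): queue = [7, 43]
enqueue(85): queue = [7, 43, 85]
dequeue(): queue = [43, 85]
dequeue(): queue = [85]
dequeue(): queue = []
enqueue(62): queue = [62]
enqueue(28): queue = [62, 28]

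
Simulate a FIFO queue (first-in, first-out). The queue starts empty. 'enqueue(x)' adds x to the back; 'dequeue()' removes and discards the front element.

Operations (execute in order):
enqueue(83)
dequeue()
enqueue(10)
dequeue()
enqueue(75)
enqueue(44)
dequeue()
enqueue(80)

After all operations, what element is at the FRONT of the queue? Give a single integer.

Answer: 44

Derivation:
enqueue(83): queue = [83]
dequeue(): queue = []
enqueue(10): queue = [10]
dequeue(): queue = []
enqueue(75): queue = [75]
enqueue(44): queue = [75, 44]
dequeue(): queue = [44]
enqueue(80): queue = [44, 80]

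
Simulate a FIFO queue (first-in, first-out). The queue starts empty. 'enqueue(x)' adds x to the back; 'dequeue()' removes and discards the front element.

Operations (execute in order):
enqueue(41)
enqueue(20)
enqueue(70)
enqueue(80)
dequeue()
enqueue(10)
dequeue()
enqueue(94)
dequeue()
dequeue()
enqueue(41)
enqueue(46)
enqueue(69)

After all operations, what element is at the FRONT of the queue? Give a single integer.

Answer: 10

Derivation:
enqueue(41): queue = [41]
enqueue(20): queue = [41, 20]
enqueue(70): queue = [41, 20, 70]
enqueue(80): queue = [41, 20, 70, 80]
dequeue(): queue = [20, 70, 80]
enqueue(10): queue = [20, 70, 80, 10]
dequeue(): queue = [70, 80, 10]
enqueue(94): queue = [70, 80, 10, 94]
dequeue(): queue = [80, 10, 94]
dequeue(): queue = [10, 94]
enqueue(41): queue = [10, 94, 41]
enqueue(46): queue = [10, 94, 41, 46]
enqueue(69): queue = [10, 94, 41, 46, 69]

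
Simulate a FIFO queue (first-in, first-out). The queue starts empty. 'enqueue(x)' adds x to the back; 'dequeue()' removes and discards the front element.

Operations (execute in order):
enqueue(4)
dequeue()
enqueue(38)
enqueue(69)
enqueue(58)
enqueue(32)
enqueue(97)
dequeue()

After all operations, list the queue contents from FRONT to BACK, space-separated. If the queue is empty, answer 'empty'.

Answer: 69 58 32 97

Derivation:
enqueue(4): [4]
dequeue(): []
enqueue(38): [38]
enqueue(69): [38, 69]
enqueue(58): [38, 69, 58]
enqueue(32): [38, 69, 58, 32]
enqueue(97): [38, 69, 58, 32, 97]
dequeue(): [69, 58, 32, 97]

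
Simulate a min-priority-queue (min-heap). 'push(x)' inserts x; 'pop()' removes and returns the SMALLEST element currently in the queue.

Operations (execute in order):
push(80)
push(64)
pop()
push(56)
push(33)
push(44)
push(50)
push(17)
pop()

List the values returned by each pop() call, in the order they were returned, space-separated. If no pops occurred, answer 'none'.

push(80): heap contents = [80]
push(64): heap contents = [64, 80]
pop() → 64: heap contents = [80]
push(56): heap contents = [56, 80]
push(33): heap contents = [33, 56, 80]
push(44): heap contents = [33, 44, 56, 80]
push(50): heap contents = [33, 44, 50, 56, 80]
push(17): heap contents = [17, 33, 44, 50, 56, 80]
pop() → 17: heap contents = [33, 44, 50, 56, 80]

Answer: 64 17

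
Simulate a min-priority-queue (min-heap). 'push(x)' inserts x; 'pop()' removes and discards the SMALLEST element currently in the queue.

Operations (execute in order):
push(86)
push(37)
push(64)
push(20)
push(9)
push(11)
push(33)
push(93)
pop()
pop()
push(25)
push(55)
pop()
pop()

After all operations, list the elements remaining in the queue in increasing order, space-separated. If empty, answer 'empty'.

Answer: 33 37 55 64 86 93

Derivation:
push(86): heap contents = [86]
push(37): heap contents = [37, 86]
push(64): heap contents = [37, 64, 86]
push(20): heap contents = [20, 37, 64, 86]
push(9): heap contents = [9, 20, 37, 64, 86]
push(11): heap contents = [9, 11, 20, 37, 64, 86]
push(33): heap contents = [9, 11, 20, 33, 37, 64, 86]
push(93): heap contents = [9, 11, 20, 33, 37, 64, 86, 93]
pop() → 9: heap contents = [11, 20, 33, 37, 64, 86, 93]
pop() → 11: heap contents = [20, 33, 37, 64, 86, 93]
push(25): heap contents = [20, 25, 33, 37, 64, 86, 93]
push(55): heap contents = [20, 25, 33, 37, 55, 64, 86, 93]
pop() → 20: heap contents = [25, 33, 37, 55, 64, 86, 93]
pop() → 25: heap contents = [33, 37, 55, 64, 86, 93]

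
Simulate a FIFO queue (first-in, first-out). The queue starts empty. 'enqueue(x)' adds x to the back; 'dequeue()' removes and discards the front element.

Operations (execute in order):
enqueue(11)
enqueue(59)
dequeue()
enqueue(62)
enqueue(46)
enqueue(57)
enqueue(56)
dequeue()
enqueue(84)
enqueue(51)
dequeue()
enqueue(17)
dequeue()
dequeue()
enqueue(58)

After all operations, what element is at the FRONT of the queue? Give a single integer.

enqueue(11): queue = [11]
enqueue(59): queue = [11, 59]
dequeue(): queue = [59]
enqueue(62): queue = [59, 62]
enqueue(46): queue = [59, 62, 46]
enqueue(57): queue = [59, 62, 46, 57]
enqueue(56): queue = [59, 62, 46, 57, 56]
dequeue(): queue = [62, 46, 57, 56]
enqueue(84): queue = [62, 46, 57, 56, 84]
enqueue(51): queue = [62, 46, 57, 56, 84, 51]
dequeue(): queue = [46, 57, 56, 84, 51]
enqueue(17): queue = [46, 57, 56, 84, 51, 17]
dequeue(): queue = [57, 56, 84, 51, 17]
dequeue(): queue = [56, 84, 51, 17]
enqueue(58): queue = [56, 84, 51, 17, 58]

Answer: 56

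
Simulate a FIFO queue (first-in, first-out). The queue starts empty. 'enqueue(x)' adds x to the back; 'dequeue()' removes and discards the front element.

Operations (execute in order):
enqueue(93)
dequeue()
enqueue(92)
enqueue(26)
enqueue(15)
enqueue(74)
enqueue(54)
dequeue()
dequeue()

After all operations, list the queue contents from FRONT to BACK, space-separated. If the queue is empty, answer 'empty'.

Answer: 15 74 54

Derivation:
enqueue(93): [93]
dequeue(): []
enqueue(92): [92]
enqueue(26): [92, 26]
enqueue(15): [92, 26, 15]
enqueue(74): [92, 26, 15, 74]
enqueue(54): [92, 26, 15, 74, 54]
dequeue(): [26, 15, 74, 54]
dequeue(): [15, 74, 54]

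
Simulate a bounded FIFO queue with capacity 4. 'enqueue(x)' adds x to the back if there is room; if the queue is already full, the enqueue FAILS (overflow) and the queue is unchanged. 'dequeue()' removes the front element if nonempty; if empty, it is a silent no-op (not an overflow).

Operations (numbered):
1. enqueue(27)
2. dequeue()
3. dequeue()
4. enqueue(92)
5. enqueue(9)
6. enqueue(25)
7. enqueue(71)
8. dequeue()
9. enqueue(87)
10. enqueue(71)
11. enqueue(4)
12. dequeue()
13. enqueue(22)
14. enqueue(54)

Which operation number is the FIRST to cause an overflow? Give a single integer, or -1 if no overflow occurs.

Answer: 10

Derivation:
1. enqueue(27): size=1
2. dequeue(): size=0
3. dequeue(): empty, no-op, size=0
4. enqueue(92): size=1
5. enqueue(9): size=2
6. enqueue(25): size=3
7. enqueue(71): size=4
8. dequeue(): size=3
9. enqueue(87): size=4
10. enqueue(71): size=4=cap → OVERFLOW (fail)
11. enqueue(4): size=4=cap → OVERFLOW (fail)
12. dequeue(): size=3
13. enqueue(22): size=4
14. enqueue(54): size=4=cap → OVERFLOW (fail)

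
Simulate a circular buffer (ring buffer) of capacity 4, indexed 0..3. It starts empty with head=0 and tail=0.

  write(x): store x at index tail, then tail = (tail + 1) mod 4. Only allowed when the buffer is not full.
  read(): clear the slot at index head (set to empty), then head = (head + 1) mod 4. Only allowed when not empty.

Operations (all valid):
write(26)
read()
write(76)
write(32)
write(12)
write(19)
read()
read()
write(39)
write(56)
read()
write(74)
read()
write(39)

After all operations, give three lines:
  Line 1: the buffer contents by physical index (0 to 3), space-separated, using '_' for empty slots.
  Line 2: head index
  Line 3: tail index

Answer: 39 39 56 74
1
1

Derivation:
write(26): buf=[26 _ _ _], head=0, tail=1, size=1
read(): buf=[_ _ _ _], head=1, tail=1, size=0
write(76): buf=[_ 76 _ _], head=1, tail=2, size=1
write(32): buf=[_ 76 32 _], head=1, tail=3, size=2
write(12): buf=[_ 76 32 12], head=1, tail=0, size=3
write(19): buf=[19 76 32 12], head=1, tail=1, size=4
read(): buf=[19 _ 32 12], head=2, tail=1, size=3
read(): buf=[19 _ _ 12], head=3, tail=1, size=2
write(39): buf=[19 39 _ 12], head=3, tail=2, size=3
write(56): buf=[19 39 56 12], head=3, tail=3, size=4
read(): buf=[19 39 56 _], head=0, tail=3, size=3
write(74): buf=[19 39 56 74], head=0, tail=0, size=4
read(): buf=[_ 39 56 74], head=1, tail=0, size=3
write(39): buf=[39 39 56 74], head=1, tail=1, size=4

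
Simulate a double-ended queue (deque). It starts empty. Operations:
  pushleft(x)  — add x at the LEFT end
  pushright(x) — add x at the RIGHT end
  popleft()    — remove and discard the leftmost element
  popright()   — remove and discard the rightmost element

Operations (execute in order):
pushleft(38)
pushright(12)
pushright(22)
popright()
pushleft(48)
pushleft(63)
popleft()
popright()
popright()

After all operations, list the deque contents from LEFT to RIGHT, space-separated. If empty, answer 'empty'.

Answer: 48

Derivation:
pushleft(38): [38]
pushright(12): [38, 12]
pushright(22): [38, 12, 22]
popright(): [38, 12]
pushleft(48): [48, 38, 12]
pushleft(63): [63, 48, 38, 12]
popleft(): [48, 38, 12]
popright(): [48, 38]
popright(): [48]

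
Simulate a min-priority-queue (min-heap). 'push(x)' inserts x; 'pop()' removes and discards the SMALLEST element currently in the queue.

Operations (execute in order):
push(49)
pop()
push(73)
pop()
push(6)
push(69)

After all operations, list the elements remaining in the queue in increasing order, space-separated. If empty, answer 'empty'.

push(49): heap contents = [49]
pop() → 49: heap contents = []
push(73): heap contents = [73]
pop() → 73: heap contents = []
push(6): heap contents = [6]
push(69): heap contents = [6, 69]

Answer: 6 69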